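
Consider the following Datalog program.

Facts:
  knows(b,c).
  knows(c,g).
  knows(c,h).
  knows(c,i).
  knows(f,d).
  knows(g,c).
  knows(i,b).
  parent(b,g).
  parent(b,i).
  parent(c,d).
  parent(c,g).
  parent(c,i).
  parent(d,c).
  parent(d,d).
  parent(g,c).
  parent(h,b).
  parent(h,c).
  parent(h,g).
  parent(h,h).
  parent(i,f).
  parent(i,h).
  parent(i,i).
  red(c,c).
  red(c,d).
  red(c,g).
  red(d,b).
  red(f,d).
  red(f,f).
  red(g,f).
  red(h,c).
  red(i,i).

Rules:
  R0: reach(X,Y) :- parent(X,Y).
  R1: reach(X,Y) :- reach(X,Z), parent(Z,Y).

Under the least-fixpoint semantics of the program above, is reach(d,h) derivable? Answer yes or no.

round 1: derive reach(b,g) via R0 from parent(b,g)
round 1: derive reach(b,i) via R0 from parent(b,i)
round 1: derive reach(c,d) via R0 from parent(c,d)
round 1: derive reach(c,g) via R0 from parent(c,g)
round 1: derive reach(c,i) via R0 from parent(c,i)
round 1: derive reach(d,c) via R0 from parent(d,c)
round 1: derive reach(d,d) via R0 from parent(d,d)
round 1: derive reach(g,c) via R0 from parent(g,c)
round 1: derive reach(h,b) via R0 from parent(h,b)
round 1: derive reach(h,c) via R0 from parent(h,c)
round 1: derive reach(h,g) via R0 from parent(h,g)
round 1: derive reach(h,h) via R0 from parent(h,h)
round 1: derive reach(i,f) via R0 from parent(i,f)
round 1: derive reach(i,h) via R0 from parent(i,h)
round 1: derive reach(i,i) via R0 from parent(i,i)
round 2: derive reach(b,c) via R1 from reach(b,g), parent(g,c)
round 2: derive reach(b,f) via R1 from reach(b,i), parent(i,f)
round 2: derive reach(b,h) via R1 from reach(b,i), parent(i,h)
round 2: derive reach(c,c) via R1 from reach(c,d), parent(d,c)
round 2: derive reach(c,f) via R1 from reach(c,i), parent(i,f)
round 2: derive reach(c,h) via R1 from reach(c,i), parent(i,h)
round 2: derive reach(d,g) via R1 from reach(d,c), parent(c,g)
round 2: derive reach(d,i) via R1 from reach(d,c), parent(c,i)
round 2: derive reach(g,d) via R1 from reach(g,c), parent(c,d)
round 2: derive reach(g,g) via R1 from reach(g,c), parent(c,g)
round 2: derive reach(g,i) via R1 from reach(g,c), parent(c,i)
round 2: derive reach(h,d) via R1 from reach(h,c), parent(c,d)
round 2: derive reach(h,i) via R1 from reach(h,b), parent(b,i)
round 2: derive reach(i,b) via R1 from reach(i,h), parent(h,b)
round 2: derive reach(i,c) via R1 from reach(i,h), parent(h,c)
round 2: derive reach(i,g) via R1 from reach(i,h), parent(h,g)
round 3: derive reach(b,b) via R1 from reach(b,h), parent(h,b)
round 3: derive reach(b,d) via R1 from reach(b,c), parent(c,d)
round 3: derive reach(c,b) via R1 from reach(c,h), parent(h,b)
round 3: derive reach(d,f) via R1 from reach(d,i), parent(i,f)
round 3: derive reach(d,h) via R1 from reach(d,i), parent(i,h)
round 3: derive reach(g,f) via R1 from reach(g,i), parent(i,f)
round 3: derive reach(g,h) via R1 from reach(g,i), parent(i,h)
round 3: derive reach(h,f) via R1 from reach(h,i), parent(i,f)
round 3: derive reach(i,d) via R1 from reach(i,c), parent(c,d)
round 4: derive reach(d,b) via R1 from reach(d,h), parent(h,b)
round 4: derive reach(g,b) via R1 from reach(g,h), parent(h,b)

yes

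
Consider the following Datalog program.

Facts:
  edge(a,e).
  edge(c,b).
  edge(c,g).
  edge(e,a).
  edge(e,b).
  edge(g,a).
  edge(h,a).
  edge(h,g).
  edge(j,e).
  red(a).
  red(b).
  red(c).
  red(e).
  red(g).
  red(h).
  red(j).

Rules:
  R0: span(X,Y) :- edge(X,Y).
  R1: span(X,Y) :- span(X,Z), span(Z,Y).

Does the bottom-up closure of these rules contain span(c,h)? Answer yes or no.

round 1: derive span(a,e) via R0 from edge(a,e)
round 1: derive span(c,b) via R0 from edge(c,b)
round 1: derive span(c,g) via R0 from edge(c,g)
round 1: derive span(e,a) via R0 from edge(e,a)
round 1: derive span(e,b) via R0 from edge(e,b)
round 1: derive span(g,a) via R0 from edge(g,a)
round 1: derive span(h,a) via R0 from edge(h,a)
round 1: derive span(h,g) via R0 from edge(h,g)
round 1: derive span(j,e) via R0 from edge(j,e)
round 2: derive span(a,a) via R1 from span(a,e), span(e,a)
round 2: derive span(a,b) via R1 from span(a,e), span(e,b)
round 2: derive span(c,a) via R1 from span(c,g), span(g,a)
round 2: derive span(e,e) via R1 from span(e,a), span(a,e)
round 2: derive span(g,e) via R1 from span(g,a), span(a,e)
round 2: derive span(h,e) via R1 from span(h,a), span(a,e)
round 2: derive span(j,a) via R1 from span(j,e), span(e,a)
round 2: derive span(j,b) via R1 from span(j,e), span(e,b)
round 3: derive span(c,e) via R1 from span(c,a), span(a,e)
round 3: derive span(g,b) via R1 from span(g,a), span(a,b)
round 3: derive span(h,b) via R1 from span(h,a), span(a,b)

no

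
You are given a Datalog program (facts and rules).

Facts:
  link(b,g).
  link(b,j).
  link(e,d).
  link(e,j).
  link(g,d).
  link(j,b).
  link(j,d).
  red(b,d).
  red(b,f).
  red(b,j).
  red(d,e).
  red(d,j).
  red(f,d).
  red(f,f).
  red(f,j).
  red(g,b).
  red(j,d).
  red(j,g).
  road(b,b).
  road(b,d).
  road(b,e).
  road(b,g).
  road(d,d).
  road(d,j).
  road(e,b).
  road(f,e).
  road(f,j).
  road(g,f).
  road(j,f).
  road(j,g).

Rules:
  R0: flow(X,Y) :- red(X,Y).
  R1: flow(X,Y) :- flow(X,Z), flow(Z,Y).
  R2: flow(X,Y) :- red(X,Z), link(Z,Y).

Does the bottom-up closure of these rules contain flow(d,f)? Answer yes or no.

round 1: derive flow(b,d) via R0 from red(b,d)
round 1: derive flow(b,f) via R0 from red(b,f)
round 1: derive flow(b,j) via R0 from red(b,j)
round 1: derive flow(d,e) via R0 from red(d,e)
round 1: derive flow(d,j) via R0 from red(d,j)
round 1: derive flow(f,d) via R0 from red(f,d)
round 1: derive flow(f,f) via R0 from red(f,f)
round 1: derive flow(f,j) via R0 from red(f,j)
round 1: derive flow(g,b) via R0 from red(g,b)
round 1: derive flow(j,d) via R0 from red(j,d)
round 1: derive flow(j,g) via R0 from red(j,g)
round 1: derive flow(b,b) via R2 from red(b,j), link(j,b)
round 1: derive flow(d,b) via R2 from red(d,j), link(j,b)
round 1: derive flow(d,d) via R2 from red(d,e), link(e,d)
round 1: derive flow(f,b) via R2 from red(f,j), link(j,b)
round 1: derive flow(g,g) via R2 from red(g,b), link(b,g)
round 1: derive flow(g,j) via R2 from red(g,b), link(b,j)
round 2: derive flow(b,e) via R1 from flow(b,d), flow(d,e)
round 2: derive flow(b,g) via R1 from flow(b,j), flow(j,g)
round 2: derive flow(d,f) via R1 from flow(d,b), flow(b,f)
round 2: derive flow(d,g) via R1 from flow(d,j), flow(j,g)
round 2: derive flow(f,e) via R1 from flow(f,d), flow(d,e)
round 2: derive flow(f,g) via R1 from flow(f,j), flow(j,g)
round 2: derive flow(g,d) via R1 from flow(g,b), flow(b,d)
round 2: derive flow(g,f) via R1 from flow(g,b), flow(b,f)
round 2: derive flow(j,b) via R1 from flow(j,d), flow(d,b)
round 2: derive flow(j,e) via R1 from flow(j,d), flow(d,e)
round 2: derive flow(j,j) via R1 from flow(j,d), flow(d,j)
round 3: derive flow(g,e) via R1 from flow(g,b), flow(b,e)
round 3: derive flow(j,f) via R1 from flow(j,b), flow(b,f)

yes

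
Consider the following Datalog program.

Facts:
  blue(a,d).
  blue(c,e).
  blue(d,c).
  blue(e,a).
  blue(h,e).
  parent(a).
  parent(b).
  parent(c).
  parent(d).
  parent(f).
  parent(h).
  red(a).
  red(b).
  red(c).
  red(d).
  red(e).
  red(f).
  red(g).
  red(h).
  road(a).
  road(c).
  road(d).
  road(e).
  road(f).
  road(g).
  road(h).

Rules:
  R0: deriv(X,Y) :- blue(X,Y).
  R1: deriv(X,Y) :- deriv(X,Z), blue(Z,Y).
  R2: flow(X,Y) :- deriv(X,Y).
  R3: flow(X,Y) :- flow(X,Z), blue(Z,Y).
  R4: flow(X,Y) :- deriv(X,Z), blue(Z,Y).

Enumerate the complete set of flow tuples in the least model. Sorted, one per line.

flow(a,a)
flow(a,c)
flow(a,d)
flow(a,e)
flow(c,a)
flow(c,c)
flow(c,d)
flow(c,e)
flow(d,a)
flow(d,c)
flow(d,d)
flow(d,e)
flow(e,a)
flow(e,c)
flow(e,d)
flow(e,e)
flow(h,a)
flow(h,c)
flow(h,d)
flow(h,e)

round 1: derive deriv(a,d) via R0 from blue(a,d)
round 1: derive deriv(c,e) via R0 from blue(c,e)
round 1: derive deriv(d,c) via R0 from blue(d,c)
round 1: derive deriv(e,a) via R0 from blue(e,a)
round 1: derive deriv(h,e) via R0 from blue(h,e)
round 2: derive deriv(a,c) via R1 from deriv(a,d), blue(d,c)
round 2: derive deriv(c,a) via R1 from deriv(c,e), blue(e,a)
round 2: derive deriv(d,e) via R1 from deriv(d,c), blue(c,e)
round 2: derive deriv(e,d) via R1 from deriv(e,a), blue(a,d)
round 2: derive deriv(h,a) via R1 from deriv(h,e), blue(e,a)
round 2: derive flow(a,d) via R2 from deriv(a,d)
round 2: derive flow(c,e) via R2 from deriv(c,e)
round 2: derive flow(d,c) via R2 from deriv(d,c)
round 2: derive flow(e,a) via R2 from deriv(e,a)
round 2: derive flow(h,e) via R2 from deriv(h,e)
round 2: derive flow(a,c) via R4 from deriv(a,d), blue(d,c)
round 2: derive flow(c,a) via R4 from deriv(c,e), blue(e,a)
round 2: derive flow(d,e) via R4 from deriv(d,c), blue(c,e)
round 2: derive flow(e,d) via R4 from deriv(e,a), blue(a,d)
round 2: derive flow(h,a) via R4 from deriv(h,e), blue(e,a)
round 3: derive deriv(a,e) via R1 from deriv(a,c), blue(c,e)
round 3: derive deriv(c,d) via R1 from deriv(c,a), blue(a,d)
round 3: derive deriv(d,a) via R1 from deriv(d,e), blue(e,a)
round 3: derive deriv(e,c) via R1 from deriv(e,d), blue(d,c)
round 3: derive deriv(h,d) via R1 from deriv(h,a), blue(a,d)
round 3: derive flow(a,e) via R3 from flow(a,c), blue(c,e)
round 3: derive flow(c,d) via R3 from flow(c,a), blue(a,d)
round 3: derive flow(d,a) via R3 from flow(d,e), blue(e,a)
round 3: derive flow(e,c) via R3 from flow(e,d), blue(d,c)
round 3: derive flow(h,d) via R3 from flow(h,a), blue(a,d)
round 4: derive deriv(a,a) via R1 from deriv(a,e), blue(e,a)
round 4: derive deriv(c,c) via R1 from deriv(c,d), blue(d,c)
round 4: derive deriv(d,d) via R1 from deriv(d,a), blue(a,d)
round 4: derive deriv(e,e) via R1 from deriv(e,c), blue(c,e)
round 4: derive deriv(h,c) via R1 from deriv(h,d), blue(d,c)
round 4: derive flow(a,a) via R3 from flow(a,e), blue(e,a)
round 4: derive flow(c,c) via R3 from flow(c,d), blue(d,c)
round 4: derive flow(d,d) via R3 from flow(d,a), blue(a,d)
round 4: derive flow(e,e) via R3 from flow(e,c), blue(c,e)
round 4: derive flow(h,c) via R3 from flow(h,d), blue(d,c)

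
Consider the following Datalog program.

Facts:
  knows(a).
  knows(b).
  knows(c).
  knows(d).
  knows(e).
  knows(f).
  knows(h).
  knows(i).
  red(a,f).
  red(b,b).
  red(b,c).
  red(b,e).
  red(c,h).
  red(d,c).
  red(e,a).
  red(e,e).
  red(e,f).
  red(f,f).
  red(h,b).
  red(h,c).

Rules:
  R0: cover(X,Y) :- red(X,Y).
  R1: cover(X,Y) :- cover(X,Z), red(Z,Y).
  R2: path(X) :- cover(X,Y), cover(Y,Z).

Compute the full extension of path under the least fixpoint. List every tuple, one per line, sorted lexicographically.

path(a)
path(b)
path(c)
path(d)
path(e)
path(f)
path(h)

round 1: derive cover(a,f) via R0 from red(a,f)
round 1: derive cover(b,b) via R0 from red(b,b)
round 1: derive cover(b,c) via R0 from red(b,c)
round 1: derive cover(b,e) via R0 from red(b,e)
round 1: derive cover(c,h) via R0 from red(c,h)
round 1: derive cover(d,c) via R0 from red(d,c)
round 1: derive cover(e,a) via R0 from red(e,a)
round 1: derive cover(e,e) via R0 from red(e,e)
round 1: derive cover(e,f) via R0 from red(e,f)
round 1: derive cover(f,f) via R0 from red(f,f)
round 1: derive cover(h,b) via R0 from red(h,b)
round 1: derive cover(h,c) via R0 from red(h,c)
round 2: derive cover(b,a) via R1 from cover(b,e), red(e,a)
round 2: derive cover(b,f) via R1 from cover(b,e), red(e,f)
round 2: derive cover(b,h) via R1 from cover(b,c), red(c,h)
round 2: derive cover(c,b) via R1 from cover(c,h), red(h,b)
round 2: derive cover(c,c) via R1 from cover(c,h), red(h,c)
round 2: derive cover(d,h) via R1 from cover(d,c), red(c,h)
round 2: derive cover(h,e) via R1 from cover(h,b), red(b,e)
round 2: derive cover(h,h) via R1 from cover(h,c), red(c,h)
round 2: derive path(a) via R2 from cover(a,f), cover(f,f)
round 2: derive path(b) via R2 from cover(b,b), cover(b,b)
round 2: derive path(c) via R2 from cover(c,h), cover(h,b)
round 2: derive path(d) via R2 from cover(d,c), cover(c,h)
round 2: derive path(e) via R2 from cover(e,a), cover(a,f)
round 2: derive path(f) via R2 from cover(f,f), cover(f,f)
round 2: derive path(h) via R2 from cover(h,b), cover(b,b)
round 3: derive cover(c,e) via R1 from cover(c,b), red(b,e)
round 3: derive cover(d,b) via R1 from cover(d,h), red(h,b)
round 3: derive cover(h,a) via R1 from cover(h,e), red(e,a)
round 3: derive cover(h,f) via R1 from cover(h,e), red(e,f)
round 4: derive cover(c,a) via R1 from cover(c,e), red(e,a)
round 4: derive cover(c,f) via R1 from cover(c,e), red(e,f)
round 4: derive cover(d,e) via R1 from cover(d,b), red(b,e)
round 5: derive cover(d,a) via R1 from cover(d,e), red(e,a)
round 5: derive cover(d,f) via R1 from cover(d,e), red(e,f)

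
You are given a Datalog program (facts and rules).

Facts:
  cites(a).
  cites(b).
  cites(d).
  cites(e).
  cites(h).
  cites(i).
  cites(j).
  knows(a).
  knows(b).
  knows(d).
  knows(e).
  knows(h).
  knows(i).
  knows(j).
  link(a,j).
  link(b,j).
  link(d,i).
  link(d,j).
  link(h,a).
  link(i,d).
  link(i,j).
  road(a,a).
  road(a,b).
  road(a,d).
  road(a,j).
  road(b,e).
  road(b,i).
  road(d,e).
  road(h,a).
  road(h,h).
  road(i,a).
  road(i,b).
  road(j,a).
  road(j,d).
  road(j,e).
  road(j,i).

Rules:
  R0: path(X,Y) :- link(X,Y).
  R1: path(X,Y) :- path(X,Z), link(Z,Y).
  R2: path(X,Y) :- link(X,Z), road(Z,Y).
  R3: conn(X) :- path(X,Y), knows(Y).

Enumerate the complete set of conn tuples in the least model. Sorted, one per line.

round 1: derive path(a,j) via R0 from link(a,j)
round 1: derive path(b,j) via R0 from link(b,j)
round 1: derive path(d,i) via R0 from link(d,i)
round 1: derive path(d,j) via R0 from link(d,j)
round 1: derive path(h,a) via R0 from link(h,a)
round 1: derive path(i,d) via R0 from link(i,d)
round 1: derive path(i,j) via R0 from link(i,j)
round 1: derive path(a,a) via R2 from link(a,j), road(j,a)
round 1: derive path(a,d) via R2 from link(a,j), road(j,d)
round 1: derive path(a,e) via R2 from link(a,j), road(j,e)
round 1: derive path(a,i) via R2 from link(a,j), road(j,i)
round 1: derive path(b,a) via R2 from link(b,j), road(j,a)
round 1: derive path(b,d) via R2 from link(b,j), road(j,d)
round 1: derive path(b,e) via R2 from link(b,j), road(j,e)
round 1: derive path(b,i) via R2 from link(b,j), road(j,i)
round 1: derive path(d,a) via R2 from link(d,i), road(i,a)
round 1: derive path(d,b) via R2 from link(d,i), road(i,b)
round 1: derive path(d,d) via R2 from link(d,j), road(j,d)
round 1: derive path(d,e) via R2 from link(d,j), road(j,e)
round 1: derive path(h,b) via R2 from link(h,a), road(a,b)
round 1: derive path(h,d) via R2 from link(h,a), road(a,d)
round 1: derive path(h,j) via R2 from link(h,a), road(a,j)
round 1: derive path(i,a) via R2 from link(i,j), road(j,a)
round 1: derive path(i,e) via R2 from link(i,d), road(d,e)
round 1: derive path(i,i) via R2 from link(i,j), road(j,i)
round 2: derive path(h,i) via R1 from path(h,d), link(d,i)
round 2: derive conn(a) via R3 from path(a,a), knows(a)
round 2: derive conn(b) via R3 from path(b,a), knows(a)
round 2: derive conn(d) via R3 from path(d,a), knows(a)
round 2: derive conn(h) via R3 from path(h,a), knows(a)
round 2: derive conn(i) via R3 from path(i,a), knows(a)

conn(a)
conn(b)
conn(d)
conn(h)
conn(i)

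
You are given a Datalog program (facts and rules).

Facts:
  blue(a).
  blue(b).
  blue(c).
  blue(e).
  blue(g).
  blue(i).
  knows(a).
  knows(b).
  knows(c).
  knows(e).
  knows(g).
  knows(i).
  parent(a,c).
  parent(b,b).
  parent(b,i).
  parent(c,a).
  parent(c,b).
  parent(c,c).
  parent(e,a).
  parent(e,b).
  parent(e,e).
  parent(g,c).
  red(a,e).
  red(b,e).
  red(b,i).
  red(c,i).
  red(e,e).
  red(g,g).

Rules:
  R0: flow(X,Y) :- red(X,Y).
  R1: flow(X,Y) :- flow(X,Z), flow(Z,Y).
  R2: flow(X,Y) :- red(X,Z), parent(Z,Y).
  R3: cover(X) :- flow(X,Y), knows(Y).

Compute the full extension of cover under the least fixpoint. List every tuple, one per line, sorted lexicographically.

round 1: derive flow(a,e) via R0 from red(a,e)
round 1: derive flow(b,e) via R0 from red(b,e)
round 1: derive flow(b,i) via R0 from red(b,i)
round 1: derive flow(c,i) via R0 from red(c,i)
round 1: derive flow(e,e) via R0 from red(e,e)
round 1: derive flow(g,g) via R0 from red(g,g)
round 1: derive flow(a,a) via R2 from red(a,e), parent(e,a)
round 1: derive flow(a,b) via R2 from red(a,e), parent(e,b)
round 1: derive flow(b,a) via R2 from red(b,e), parent(e,a)
round 1: derive flow(b,b) via R2 from red(b,e), parent(e,b)
round 1: derive flow(e,a) via R2 from red(e,e), parent(e,a)
round 1: derive flow(e,b) via R2 from red(e,e), parent(e,b)
round 1: derive flow(g,c) via R2 from red(g,g), parent(g,c)
round 2: derive flow(a,i) via R1 from flow(a,b), flow(b,i)
round 2: derive flow(e,i) via R1 from flow(e,b), flow(b,i)
round 2: derive flow(g,i) via R1 from flow(g,c), flow(c,i)
round 2: derive cover(a) via R3 from flow(a,a), knows(a)
round 2: derive cover(b) via R3 from flow(b,a), knows(a)
round 2: derive cover(c) via R3 from flow(c,i), knows(i)
round 2: derive cover(e) via R3 from flow(e,a), knows(a)
round 2: derive cover(g) via R3 from flow(g,c), knows(c)

cover(a)
cover(b)
cover(c)
cover(e)
cover(g)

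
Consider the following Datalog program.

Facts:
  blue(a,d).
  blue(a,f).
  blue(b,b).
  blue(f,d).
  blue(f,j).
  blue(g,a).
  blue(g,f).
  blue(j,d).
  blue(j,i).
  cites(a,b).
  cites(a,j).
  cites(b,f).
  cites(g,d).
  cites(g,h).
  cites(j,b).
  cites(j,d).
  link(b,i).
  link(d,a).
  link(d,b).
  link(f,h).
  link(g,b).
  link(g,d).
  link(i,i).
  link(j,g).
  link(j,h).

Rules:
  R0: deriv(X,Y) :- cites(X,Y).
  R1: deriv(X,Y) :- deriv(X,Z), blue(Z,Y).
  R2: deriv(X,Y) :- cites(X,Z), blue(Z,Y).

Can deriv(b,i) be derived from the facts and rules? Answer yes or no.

yes

round 1: derive deriv(a,b) via R0 from cites(a,b)
round 1: derive deriv(a,j) via R0 from cites(a,j)
round 1: derive deriv(b,f) via R0 from cites(b,f)
round 1: derive deriv(g,d) via R0 from cites(g,d)
round 1: derive deriv(g,h) via R0 from cites(g,h)
round 1: derive deriv(j,b) via R0 from cites(j,b)
round 1: derive deriv(j,d) via R0 from cites(j,d)
round 1: derive deriv(a,d) via R2 from cites(a,j), blue(j,d)
round 1: derive deriv(a,i) via R2 from cites(a,j), blue(j,i)
round 1: derive deriv(b,d) via R2 from cites(b,f), blue(f,d)
round 1: derive deriv(b,j) via R2 from cites(b,f), blue(f,j)
round 2: derive deriv(b,i) via R1 from deriv(b,j), blue(j,i)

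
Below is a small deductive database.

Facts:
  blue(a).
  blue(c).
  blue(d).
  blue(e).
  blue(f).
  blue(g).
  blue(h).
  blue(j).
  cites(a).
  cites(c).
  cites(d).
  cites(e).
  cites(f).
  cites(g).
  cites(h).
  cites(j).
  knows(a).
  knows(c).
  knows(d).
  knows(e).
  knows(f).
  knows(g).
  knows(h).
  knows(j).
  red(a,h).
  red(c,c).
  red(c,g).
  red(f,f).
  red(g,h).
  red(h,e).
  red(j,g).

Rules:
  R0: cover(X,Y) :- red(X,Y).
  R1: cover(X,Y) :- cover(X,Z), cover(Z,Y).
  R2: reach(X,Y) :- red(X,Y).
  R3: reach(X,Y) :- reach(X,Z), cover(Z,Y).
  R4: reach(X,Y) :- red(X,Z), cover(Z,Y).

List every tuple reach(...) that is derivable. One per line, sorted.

reach(a,e)
reach(a,h)
reach(c,c)
reach(c,e)
reach(c,g)
reach(c,h)
reach(f,f)
reach(g,e)
reach(g,h)
reach(h,e)
reach(j,e)
reach(j,g)
reach(j,h)

round 1: derive cover(a,h) via R0 from red(a,h)
round 1: derive cover(c,c) via R0 from red(c,c)
round 1: derive cover(c,g) via R0 from red(c,g)
round 1: derive cover(f,f) via R0 from red(f,f)
round 1: derive cover(g,h) via R0 from red(g,h)
round 1: derive cover(h,e) via R0 from red(h,e)
round 1: derive cover(j,g) via R0 from red(j,g)
round 1: derive reach(a,h) via R2 from red(a,h)
round 1: derive reach(c,c) via R2 from red(c,c)
round 1: derive reach(c,g) via R2 from red(c,g)
round 1: derive reach(f,f) via R2 from red(f,f)
round 1: derive reach(g,h) via R2 from red(g,h)
round 1: derive reach(h,e) via R2 from red(h,e)
round 1: derive reach(j,g) via R2 from red(j,g)
round 2: derive cover(a,e) via R1 from cover(a,h), cover(h,e)
round 2: derive cover(c,h) via R1 from cover(c,g), cover(g,h)
round 2: derive cover(g,e) via R1 from cover(g,h), cover(h,e)
round 2: derive cover(j,h) via R1 from cover(j,g), cover(g,h)
round 2: derive reach(a,e) via R3 from reach(a,h), cover(h,e)
round 2: derive reach(c,h) via R3 from reach(c,g), cover(g,h)
round 2: derive reach(g,e) via R3 from reach(g,h), cover(h,e)
round 2: derive reach(j,h) via R3 from reach(j,g), cover(g,h)
round 3: derive cover(c,e) via R1 from cover(c,g), cover(g,e)
round 3: derive cover(j,e) via R1 from cover(j,g), cover(g,e)
round 3: derive reach(c,e) via R3 from reach(c,g), cover(g,e)
round 3: derive reach(j,e) via R3 from reach(j,g), cover(g,e)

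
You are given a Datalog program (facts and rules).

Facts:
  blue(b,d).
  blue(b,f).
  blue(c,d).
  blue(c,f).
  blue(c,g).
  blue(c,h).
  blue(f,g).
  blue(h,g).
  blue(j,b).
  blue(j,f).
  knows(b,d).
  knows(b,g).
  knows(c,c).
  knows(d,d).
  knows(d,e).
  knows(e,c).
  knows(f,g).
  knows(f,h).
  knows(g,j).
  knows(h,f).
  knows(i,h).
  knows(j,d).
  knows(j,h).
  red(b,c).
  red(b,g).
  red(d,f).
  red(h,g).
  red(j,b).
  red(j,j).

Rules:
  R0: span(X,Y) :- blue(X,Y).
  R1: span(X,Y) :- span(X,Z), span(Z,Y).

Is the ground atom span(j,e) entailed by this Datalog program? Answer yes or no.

round 1: derive span(b,d) via R0 from blue(b,d)
round 1: derive span(b,f) via R0 from blue(b,f)
round 1: derive span(c,d) via R0 from blue(c,d)
round 1: derive span(c,f) via R0 from blue(c,f)
round 1: derive span(c,g) via R0 from blue(c,g)
round 1: derive span(c,h) via R0 from blue(c,h)
round 1: derive span(f,g) via R0 from blue(f,g)
round 1: derive span(h,g) via R0 from blue(h,g)
round 1: derive span(j,b) via R0 from blue(j,b)
round 1: derive span(j,f) via R0 from blue(j,f)
round 2: derive span(b,g) via R1 from span(b,f), span(f,g)
round 2: derive span(j,d) via R1 from span(j,b), span(b,d)
round 2: derive span(j,g) via R1 from span(j,f), span(f,g)

no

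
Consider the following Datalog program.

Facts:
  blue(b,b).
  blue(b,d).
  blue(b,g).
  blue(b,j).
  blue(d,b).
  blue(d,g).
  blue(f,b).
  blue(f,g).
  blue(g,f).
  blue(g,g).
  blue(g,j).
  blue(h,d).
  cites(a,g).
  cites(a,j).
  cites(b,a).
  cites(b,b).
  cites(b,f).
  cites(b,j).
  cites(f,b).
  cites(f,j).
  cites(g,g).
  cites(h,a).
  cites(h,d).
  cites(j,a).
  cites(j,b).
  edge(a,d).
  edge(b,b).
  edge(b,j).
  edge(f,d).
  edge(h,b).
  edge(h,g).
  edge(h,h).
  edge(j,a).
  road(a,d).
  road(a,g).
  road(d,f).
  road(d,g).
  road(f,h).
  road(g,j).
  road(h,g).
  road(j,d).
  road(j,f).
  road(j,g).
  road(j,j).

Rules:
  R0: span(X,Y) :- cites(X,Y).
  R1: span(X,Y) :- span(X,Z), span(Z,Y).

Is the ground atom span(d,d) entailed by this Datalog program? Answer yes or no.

round 1: derive span(a,g) via R0 from cites(a,g)
round 1: derive span(a,j) via R0 from cites(a,j)
round 1: derive span(b,a) via R0 from cites(b,a)
round 1: derive span(b,b) via R0 from cites(b,b)
round 1: derive span(b,f) via R0 from cites(b,f)
round 1: derive span(b,j) via R0 from cites(b,j)
round 1: derive span(f,b) via R0 from cites(f,b)
round 1: derive span(f,j) via R0 from cites(f,j)
round 1: derive span(g,g) via R0 from cites(g,g)
round 1: derive span(h,a) via R0 from cites(h,a)
round 1: derive span(h,d) via R0 from cites(h,d)
round 1: derive span(j,a) via R0 from cites(j,a)
round 1: derive span(j,b) via R0 from cites(j,b)
round 2: derive span(a,a) via R1 from span(a,j), span(j,a)
round 2: derive span(a,b) via R1 from span(a,j), span(j,b)
round 2: derive span(b,g) via R1 from span(b,a), span(a,g)
round 2: derive span(f,a) via R1 from span(f,b), span(b,a)
round 2: derive span(f,f) via R1 from span(f,b), span(b,f)
round 2: derive span(h,g) via R1 from span(h,a), span(a,g)
round 2: derive span(h,j) via R1 from span(h,a), span(a,j)
round 2: derive span(j,f) via R1 from span(j,b), span(b,f)
round 2: derive span(j,g) via R1 from span(j,a), span(a,g)
round 2: derive span(j,j) via R1 from span(j,a), span(a,j)
round 3: derive span(a,f) via R1 from span(a,b), span(b,f)
round 3: derive span(f,g) via R1 from span(f,a), span(a,g)
round 3: derive span(h,b) via R1 from span(h,a), span(a,b)
round 3: derive span(h,f) via R1 from span(h,j), span(j,f)

no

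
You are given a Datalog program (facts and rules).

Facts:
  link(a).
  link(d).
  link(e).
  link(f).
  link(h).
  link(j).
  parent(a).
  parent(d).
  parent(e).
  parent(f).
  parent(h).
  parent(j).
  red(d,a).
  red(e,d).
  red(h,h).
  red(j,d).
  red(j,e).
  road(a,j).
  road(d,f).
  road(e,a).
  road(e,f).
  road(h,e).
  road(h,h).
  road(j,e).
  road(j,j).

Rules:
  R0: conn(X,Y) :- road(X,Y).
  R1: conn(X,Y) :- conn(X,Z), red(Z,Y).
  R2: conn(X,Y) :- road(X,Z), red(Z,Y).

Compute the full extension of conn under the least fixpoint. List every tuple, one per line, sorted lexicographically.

round 1: derive conn(a,j) via R0 from road(a,j)
round 1: derive conn(d,f) via R0 from road(d,f)
round 1: derive conn(e,a) via R0 from road(e,a)
round 1: derive conn(e,f) via R0 from road(e,f)
round 1: derive conn(h,e) via R0 from road(h,e)
round 1: derive conn(h,h) via R0 from road(h,h)
round 1: derive conn(j,e) via R0 from road(j,e)
round 1: derive conn(j,j) via R0 from road(j,j)
round 1: derive conn(a,d) via R2 from road(a,j), red(j,d)
round 1: derive conn(a,e) via R2 from road(a,j), red(j,e)
round 1: derive conn(h,d) via R2 from road(h,e), red(e,d)
round 1: derive conn(j,d) via R2 from road(j,e), red(e,d)
round 2: derive conn(a,a) via R1 from conn(a,d), red(d,a)
round 2: derive conn(h,a) via R1 from conn(h,d), red(d,a)
round 2: derive conn(j,a) via R1 from conn(j,d), red(d,a)

conn(a,a)
conn(a,d)
conn(a,e)
conn(a,j)
conn(d,f)
conn(e,a)
conn(e,f)
conn(h,a)
conn(h,d)
conn(h,e)
conn(h,h)
conn(j,a)
conn(j,d)
conn(j,e)
conn(j,j)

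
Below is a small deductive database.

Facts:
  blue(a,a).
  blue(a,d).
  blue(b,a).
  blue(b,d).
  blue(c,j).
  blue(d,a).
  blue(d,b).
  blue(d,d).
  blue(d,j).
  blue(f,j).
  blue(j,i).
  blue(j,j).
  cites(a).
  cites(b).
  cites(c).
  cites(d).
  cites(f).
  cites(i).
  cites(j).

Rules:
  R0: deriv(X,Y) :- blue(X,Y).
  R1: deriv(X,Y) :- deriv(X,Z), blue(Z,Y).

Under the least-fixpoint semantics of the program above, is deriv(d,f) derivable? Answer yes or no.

no

round 1: derive deriv(a,a) via R0 from blue(a,a)
round 1: derive deriv(a,d) via R0 from blue(a,d)
round 1: derive deriv(b,a) via R0 from blue(b,a)
round 1: derive deriv(b,d) via R0 from blue(b,d)
round 1: derive deriv(c,j) via R0 from blue(c,j)
round 1: derive deriv(d,a) via R0 from blue(d,a)
round 1: derive deriv(d,b) via R0 from blue(d,b)
round 1: derive deriv(d,d) via R0 from blue(d,d)
round 1: derive deriv(d,j) via R0 from blue(d,j)
round 1: derive deriv(f,j) via R0 from blue(f,j)
round 1: derive deriv(j,i) via R0 from blue(j,i)
round 1: derive deriv(j,j) via R0 from blue(j,j)
round 2: derive deriv(a,b) via R1 from deriv(a,d), blue(d,b)
round 2: derive deriv(a,j) via R1 from deriv(a,d), blue(d,j)
round 2: derive deriv(b,b) via R1 from deriv(b,d), blue(d,b)
round 2: derive deriv(b,j) via R1 from deriv(b,d), blue(d,j)
round 2: derive deriv(c,i) via R1 from deriv(c,j), blue(j,i)
round 2: derive deriv(d,i) via R1 from deriv(d,j), blue(j,i)
round 2: derive deriv(f,i) via R1 from deriv(f,j), blue(j,i)
round 3: derive deriv(a,i) via R1 from deriv(a,j), blue(j,i)
round 3: derive deriv(b,i) via R1 from deriv(b,j), blue(j,i)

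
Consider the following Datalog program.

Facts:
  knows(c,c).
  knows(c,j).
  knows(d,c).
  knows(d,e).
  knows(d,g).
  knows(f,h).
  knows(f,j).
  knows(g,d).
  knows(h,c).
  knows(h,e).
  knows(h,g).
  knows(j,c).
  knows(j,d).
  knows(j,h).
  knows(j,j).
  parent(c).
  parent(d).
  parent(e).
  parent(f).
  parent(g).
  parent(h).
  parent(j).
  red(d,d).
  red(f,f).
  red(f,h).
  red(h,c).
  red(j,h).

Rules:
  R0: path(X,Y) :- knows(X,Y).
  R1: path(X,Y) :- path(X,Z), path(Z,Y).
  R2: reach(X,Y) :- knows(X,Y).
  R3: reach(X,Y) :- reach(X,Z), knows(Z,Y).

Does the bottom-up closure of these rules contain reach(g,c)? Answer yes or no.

yes

round 1: derive reach(c,c) via R2 from knows(c,c)
round 1: derive reach(c,j) via R2 from knows(c,j)
round 1: derive reach(d,c) via R2 from knows(d,c)
round 1: derive reach(d,e) via R2 from knows(d,e)
round 1: derive reach(d,g) via R2 from knows(d,g)
round 1: derive reach(f,h) via R2 from knows(f,h)
round 1: derive reach(f,j) via R2 from knows(f,j)
round 1: derive reach(g,d) via R2 from knows(g,d)
round 1: derive reach(h,c) via R2 from knows(h,c)
round 1: derive reach(h,e) via R2 from knows(h,e)
round 1: derive reach(h,g) via R2 from knows(h,g)
round 1: derive reach(j,c) via R2 from knows(j,c)
round 1: derive reach(j,d) via R2 from knows(j,d)
round 1: derive reach(j,h) via R2 from knows(j,h)
round 1: derive reach(j,j) via R2 from knows(j,j)
round 2: derive reach(c,d) via R3 from reach(c,j), knows(j,d)
round 2: derive reach(c,h) via R3 from reach(c,j), knows(j,h)
round 2: derive reach(d,d) via R3 from reach(d,g), knows(g,d)
round 2: derive reach(d,j) via R3 from reach(d,c), knows(c,j)
round 2: derive reach(f,c) via R3 from reach(f,h), knows(h,c)
round 2: derive reach(f,d) via R3 from reach(f,j), knows(j,d)
round 2: derive reach(f,e) via R3 from reach(f,h), knows(h,e)
round 2: derive reach(f,g) via R3 from reach(f,h), knows(h,g)
round 2: derive reach(g,c) via R3 from reach(g,d), knows(d,c)
round 2: derive reach(g,e) via R3 from reach(g,d), knows(d,e)
round 2: derive reach(g,g) via R3 from reach(g,d), knows(d,g)
round 2: derive reach(h,d) via R3 from reach(h,g), knows(g,d)
round 2: derive reach(h,j) via R3 from reach(h,c), knows(c,j)
round 2: derive reach(j,e) via R3 from reach(j,d), knows(d,e)
round 2: derive reach(j,g) via R3 from reach(j,d), knows(d,g)
round 3: derive reach(c,e) via R3 from reach(c,d), knows(d,e)
round 3: derive reach(c,g) via R3 from reach(c,d), knows(d,g)
round 3: derive reach(d,h) via R3 from reach(d,j), knows(j,h)
round 3: derive reach(g,j) via R3 from reach(g,c), knows(c,j)
round 3: derive reach(h,h) via R3 from reach(h,j), knows(j,h)
round 4: derive reach(g,h) via R3 from reach(g,j), knows(j,h)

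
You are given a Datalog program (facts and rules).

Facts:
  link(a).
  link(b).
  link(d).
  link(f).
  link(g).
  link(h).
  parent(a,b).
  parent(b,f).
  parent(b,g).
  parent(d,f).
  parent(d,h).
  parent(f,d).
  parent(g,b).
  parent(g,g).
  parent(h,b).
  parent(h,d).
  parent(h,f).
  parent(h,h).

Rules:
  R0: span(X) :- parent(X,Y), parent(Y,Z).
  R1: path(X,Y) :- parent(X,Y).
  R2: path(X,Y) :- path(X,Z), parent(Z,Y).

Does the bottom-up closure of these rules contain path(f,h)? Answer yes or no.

round 1: derive path(a,b) via R1 from parent(a,b)
round 1: derive path(b,f) via R1 from parent(b,f)
round 1: derive path(b,g) via R1 from parent(b,g)
round 1: derive path(d,f) via R1 from parent(d,f)
round 1: derive path(d,h) via R1 from parent(d,h)
round 1: derive path(f,d) via R1 from parent(f,d)
round 1: derive path(g,b) via R1 from parent(g,b)
round 1: derive path(g,g) via R1 from parent(g,g)
round 1: derive path(h,b) via R1 from parent(h,b)
round 1: derive path(h,d) via R1 from parent(h,d)
round 1: derive path(h,f) via R1 from parent(h,f)
round 1: derive path(h,h) via R1 from parent(h,h)
round 2: derive path(a,f) via R2 from path(a,b), parent(b,f)
round 2: derive path(a,g) via R2 from path(a,b), parent(b,g)
round 2: derive path(b,b) via R2 from path(b,g), parent(g,b)
round 2: derive path(b,d) via R2 from path(b,f), parent(f,d)
round 2: derive path(d,b) via R2 from path(d,h), parent(h,b)
round 2: derive path(d,d) via R2 from path(d,f), parent(f,d)
round 2: derive path(f,f) via R2 from path(f,d), parent(d,f)
round 2: derive path(f,h) via R2 from path(f,d), parent(d,h)
round 2: derive path(g,f) via R2 from path(g,b), parent(b,f)
round 2: derive path(h,g) via R2 from path(h,b), parent(b,g)
round 3: derive path(a,d) via R2 from path(a,f), parent(f,d)
round 3: derive path(b,h) via R2 from path(b,d), parent(d,h)
round 3: derive path(d,g) via R2 from path(d,b), parent(b,g)
round 3: derive path(f,b) via R2 from path(f,h), parent(h,b)
round 3: derive path(g,d) via R2 from path(g,f), parent(f,d)
round 4: derive path(a,h) via R2 from path(a,d), parent(d,h)
round 4: derive path(f,g) via R2 from path(f,b), parent(b,g)
round 4: derive path(g,h) via R2 from path(g,d), parent(d,h)

yes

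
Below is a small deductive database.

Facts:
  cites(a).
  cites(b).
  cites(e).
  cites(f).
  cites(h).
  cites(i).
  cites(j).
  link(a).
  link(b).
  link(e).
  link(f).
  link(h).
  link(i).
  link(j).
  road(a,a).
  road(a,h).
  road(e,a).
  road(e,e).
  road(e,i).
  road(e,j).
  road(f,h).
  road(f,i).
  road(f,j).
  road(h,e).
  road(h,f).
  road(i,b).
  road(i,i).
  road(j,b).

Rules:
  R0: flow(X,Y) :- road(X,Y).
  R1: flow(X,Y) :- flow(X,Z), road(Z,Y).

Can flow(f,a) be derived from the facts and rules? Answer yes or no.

yes

round 1: derive flow(a,a) via R0 from road(a,a)
round 1: derive flow(a,h) via R0 from road(a,h)
round 1: derive flow(e,a) via R0 from road(e,a)
round 1: derive flow(e,e) via R0 from road(e,e)
round 1: derive flow(e,i) via R0 from road(e,i)
round 1: derive flow(e,j) via R0 from road(e,j)
round 1: derive flow(f,h) via R0 from road(f,h)
round 1: derive flow(f,i) via R0 from road(f,i)
round 1: derive flow(f,j) via R0 from road(f,j)
round 1: derive flow(h,e) via R0 from road(h,e)
round 1: derive flow(h,f) via R0 from road(h,f)
round 1: derive flow(i,b) via R0 from road(i,b)
round 1: derive flow(i,i) via R0 from road(i,i)
round 1: derive flow(j,b) via R0 from road(j,b)
round 2: derive flow(a,e) via R1 from flow(a,h), road(h,e)
round 2: derive flow(a,f) via R1 from flow(a,h), road(h,f)
round 2: derive flow(e,b) via R1 from flow(e,i), road(i,b)
round 2: derive flow(e,h) via R1 from flow(e,a), road(a,h)
round 2: derive flow(f,b) via R1 from flow(f,i), road(i,b)
round 2: derive flow(f,e) via R1 from flow(f,h), road(h,e)
round 2: derive flow(f,f) via R1 from flow(f,h), road(h,f)
round 2: derive flow(h,a) via R1 from flow(h,e), road(e,a)
round 2: derive flow(h,h) via R1 from flow(h,f), road(f,h)
round 2: derive flow(h,i) via R1 from flow(h,e), road(e,i)
round 2: derive flow(h,j) via R1 from flow(h,e), road(e,j)
round 3: derive flow(a,i) via R1 from flow(a,e), road(e,i)
round 3: derive flow(a,j) via R1 from flow(a,e), road(e,j)
round 3: derive flow(e,f) via R1 from flow(e,h), road(h,f)
round 3: derive flow(f,a) via R1 from flow(f,e), road(e,a)
round 3: derive flow(h,b) via R1 from flow(h,i), road(i,b)
round 4: derive flow(a,b) via R1 from flow(a,i), road(i,b)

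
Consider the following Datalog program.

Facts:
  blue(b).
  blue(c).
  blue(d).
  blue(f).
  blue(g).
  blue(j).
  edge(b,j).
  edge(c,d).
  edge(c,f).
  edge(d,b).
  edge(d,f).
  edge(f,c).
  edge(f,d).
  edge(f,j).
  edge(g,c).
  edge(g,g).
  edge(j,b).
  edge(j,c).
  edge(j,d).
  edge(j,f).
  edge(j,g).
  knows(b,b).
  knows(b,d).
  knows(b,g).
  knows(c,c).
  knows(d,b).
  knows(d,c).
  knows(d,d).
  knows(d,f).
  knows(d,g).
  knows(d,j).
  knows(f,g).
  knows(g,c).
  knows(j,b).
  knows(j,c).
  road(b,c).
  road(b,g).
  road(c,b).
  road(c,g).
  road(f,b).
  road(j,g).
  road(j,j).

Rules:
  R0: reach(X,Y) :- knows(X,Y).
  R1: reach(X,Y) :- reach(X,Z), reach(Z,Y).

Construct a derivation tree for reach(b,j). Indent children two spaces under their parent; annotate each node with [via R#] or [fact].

round 1: derive reach(b,b) via R0 from knows(b,b)
round 1: derive reach(b,d) via R0 from knows(b,d)
round 1: derive reach(b,g) via R0 from knows(b,g)
round 1: derive reach(c,c) via R0 from knows(c,c)
round 1: derive reach(d,b) via R0 from knows(d,b)
round 1: derive reach(d,c) via R0 from knows(d,c)
round 1: derive reach(d,d) via R0 from knows(d,d)
round 1: derive reach(d,f) via R0 from knows(d,f)
round 1: derive reach(d,g) via R0 from knows(d,g)
round 1: derive reach(d,j) via R0 from knows(d,j)
round 1: derive reach(f,g) via R0 from knows(f,g)
round 1: derive reach(g,c) via R0 from knows(g,c)
round 1: derive reach(j,b) via R0 from knows(j,b)
round 1: derive reach(j,c) via R0 from knows(j,c)
round 2: derive reach(b,c) via R1 from reach(b,d), reach(d,c)
round 2: derive reach(b,f) via R1 from reach(b,d), reach(d,f)
round 2: derive reach(b,j) via R1 from reach(b,d), reach(d,j)
round 2: derive reach(f,c) via R1 from reach(f,g), reach(g,c)
round 2: derive reach(j,d) via R1 from reach(j,b), reach(b,d)
round 2: derive reach(j,g) via R1 from reach(j,b), reach(b,g)
round 3: derive reach(j,f) via R1 from reach(j,b), reach(b,f)
round 3: derive reach(j,j) via R1 from reach(j,b), reach(b,j)

reach(b,j)  [via R1]
  reach(b,d)  [via R0]
    knows(b,d)  [fact]
  reach(d,j)  [via R0]
    knows(d,j)  [fact]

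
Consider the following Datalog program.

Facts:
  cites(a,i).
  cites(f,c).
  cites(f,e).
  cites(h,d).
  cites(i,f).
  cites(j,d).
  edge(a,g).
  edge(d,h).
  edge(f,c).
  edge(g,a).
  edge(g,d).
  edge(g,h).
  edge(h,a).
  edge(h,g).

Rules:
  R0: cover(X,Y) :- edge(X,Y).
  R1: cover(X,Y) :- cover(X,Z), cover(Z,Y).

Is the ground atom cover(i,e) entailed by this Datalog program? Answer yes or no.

round 1: derive cover(a,g) via R0 from edge(a,g)
round 1: derive cover(d,h) via R0 from edge(d,h)
round 1: derive cover(f,c) via R0 from edge(f,c)
round 1: derive cover(g,a) via R0 from edge(g,a)
round 1: derive cover(g,d) via R0 from edge(g,d)
round 1: derive cover(g,h) via R0 from edge(g,h)
round 1: derive cover(h,a) via R0 from edge(h,a)
round 1: derive cover(h,g) via R0 from edge(h,g)
round 2: derive cover(a,a) via R1 from cover(a,g), cover(g,a)
round 2: derive cover(a,d) via R1 from cover(a,g), cover(g,d)
round 2: derive cover(a,h) via R1 from cover(a,g), cover(g,h)
round 2: derive cover(d,a) via R1 from cover(d,h), cover(h,a)
round 2: derive cover(d,g) via R1 from cover(d,h), cover(h,g)
round 2: derive cover(g,g) via R1 from cover(g,a), cover(a,g)
round 2: derive cover(h,d) via R1 from cover(h,g), cover(g,d)
round 2: derive cover(h,h) via R1 from cover(h,g), cover(g,h)
round 3: derive cover(d,d) via R1 from cover(d,a), cover(a,d)

no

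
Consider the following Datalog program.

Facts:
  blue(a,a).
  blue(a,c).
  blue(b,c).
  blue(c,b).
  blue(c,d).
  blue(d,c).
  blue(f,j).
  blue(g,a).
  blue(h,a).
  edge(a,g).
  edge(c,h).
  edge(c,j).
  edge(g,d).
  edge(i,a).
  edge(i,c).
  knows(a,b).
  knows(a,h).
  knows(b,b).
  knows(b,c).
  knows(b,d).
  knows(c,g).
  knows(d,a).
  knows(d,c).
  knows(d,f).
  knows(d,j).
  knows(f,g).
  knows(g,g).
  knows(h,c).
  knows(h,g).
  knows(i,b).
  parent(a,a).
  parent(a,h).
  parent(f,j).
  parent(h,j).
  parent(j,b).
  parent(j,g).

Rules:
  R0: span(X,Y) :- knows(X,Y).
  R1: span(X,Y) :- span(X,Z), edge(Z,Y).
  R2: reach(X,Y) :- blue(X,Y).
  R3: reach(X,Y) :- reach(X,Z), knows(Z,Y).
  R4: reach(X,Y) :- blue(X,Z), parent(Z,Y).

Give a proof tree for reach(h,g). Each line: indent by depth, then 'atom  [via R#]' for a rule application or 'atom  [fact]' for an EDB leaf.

round 1: derive reach(a,a) via R2 from blue(a,a)
round 1: derive reach(a,c) via R2 from blue(a,c)
round 1: derive reach(b,c) via R2 from blue(b,c)
round 1: derive reach(c,b) via R2 from blue(c,b)
round 1: derive reach(c,d) via R2 from blue(c,d)
round 1: derive reach(d,c) via R2 from blue(d,c)
round 1: derive reach(f,j) via R2 from blue(f,j)
round 1: derive reach(g,a) via R2 from blue(g,a)
round 1: derive reach(h,a) via R2 from blue(h,a)
round 1: derive reach(a,h) via R4 from blue(a,a), parent(a,h)
round 1: derive reach(f,b) via R4 from blue(f,j), parent(j,b)
round 1: derive reach(f,g) via R4 from blue(f,j), parent(j,g)
round 1: derive reach(g,h) via R4 from blue(g,a), parent(a,h)
round 1: derive reach(h,h) via R4 from blue(h,a), parent(a,h)
round 2: derive reach(a,b) via R3 from reach(a,a), knows(a,b)
round 2: derive reach(a,g) via R3 from reach(a,c), knows(c,g)
round 2: derive reach(b,g) via R3 from reach(b,c), knows(c,g)
round 2: derive reach(c,a) via R3 from reach(c,d), knows(d,a)
round 2: derive reach(c,c) via R3 from reach(c,b), knows(b,c)
round 2: derive reach(c,f) via R3 from reach(c,d), knows(d,f)
round 2: derive reach(c,j) via R3 from reach(c,d), knows(d,j)
round 2: derive reach(d,g) via R3 from reach(d,c), knows(c,g)
round 2: derive reach(f,c) via R3 from reach(f,b), knows(b,c)
round 2: derive reach(f,d) via R3 from reach(f,b), knows(b,d)
round 2: derive reach(g,b) via R3 from reach(g,a), knows(a,b)
round 2: derive reach(g,c) via R3 from reach(g,h), knows(h,c)
round 2: derive reach(g,g) via R3 from reach(g,h), knows(h,g)
round 2: derive reach(h,b) via R3 from reach(h,a), knows(a,b)
round 2: derive reach(h,c) via R3 from reach(h,h), knows(h,c)
round 2: derive reach(h,g) via R3 from reach(h,h), knows(h,g)
round 3: derive reach(a,d) via R3 from reach(a,b), knows(b,d)
round 3: derive reach(c,g) via R3 from reach(c,c), knows(c,g)
round 3: derive reach(c,h) via R3 from reach(c,a), knows(a,h)
round 3: derive reach(f,a) via R3 from reach(f,d), knows(d,a)
round 3: derive reach(f,f) via R3 from reach(f,d), knows(d,f)
round 3: derive reach(g,d) via R3 from reach(g,b), knows(b,d)
round 3: derive reach(h,d) via R3 from reach(h,b), knows(b,d)
round 4: derive reach(a,f) via R3 from reach(a,d), knows(d,f)
round 4: derive reach(a,j) via R3 from reach(a,d), knows(d,j)
round 4: derive reach(f,h) via R3 from reach(f,a), knows(a,h)
round 4: derive reach(g,f) via R3 from reach(g,d), knows(d,f)
round 4: derive reach(g,j) via R3 from reach(g,d), knows(d,j)
round 4: derive reach(h,f) via R3 from reach(h,d), knows(d,f)
round 4: derive reach(h,j) via R3 from reach(h,d), knows(d,j)

reach(h,g)  [via R3]
  reach(h,h)  [via R4]
    blue(h,a)  [fact]
    parent(a,h)  [fact]
  knows(h,g)  [fact]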